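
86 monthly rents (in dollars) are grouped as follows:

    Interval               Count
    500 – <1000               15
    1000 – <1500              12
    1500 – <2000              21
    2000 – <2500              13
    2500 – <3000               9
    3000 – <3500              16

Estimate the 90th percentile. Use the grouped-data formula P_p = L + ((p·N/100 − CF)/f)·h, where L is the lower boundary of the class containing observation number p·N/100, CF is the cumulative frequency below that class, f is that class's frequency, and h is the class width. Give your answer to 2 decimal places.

N = 86; target position k = 90/100 · 86 = 77.4.
Cumulative frequencies: 15, 27, 48, 61, 70, 86.
Observation 77.4 falls in the class 3000 – <3500.
L = 3000, CF = 70, f = 16, h = 500.
P90 = 3000 + ((77.4 − 70)/16)·500 = 3000 + 231.25 = 3231.25.

3231.25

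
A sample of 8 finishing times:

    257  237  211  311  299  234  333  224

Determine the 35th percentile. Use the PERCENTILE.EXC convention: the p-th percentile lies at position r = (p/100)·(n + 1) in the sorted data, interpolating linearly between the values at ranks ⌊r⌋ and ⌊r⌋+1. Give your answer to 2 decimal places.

Sorted: 211, 224, 234, 237, 257, 299, 311, 333.
n = 8.
r = (35/100)·(8 + 1) = 3.15.
Rank 3 is 234 and rank 4 is 237.
Interpolate: 234 + 0.15·(237 − 234) = 234 + 0.15·3 = 234.45.

234.45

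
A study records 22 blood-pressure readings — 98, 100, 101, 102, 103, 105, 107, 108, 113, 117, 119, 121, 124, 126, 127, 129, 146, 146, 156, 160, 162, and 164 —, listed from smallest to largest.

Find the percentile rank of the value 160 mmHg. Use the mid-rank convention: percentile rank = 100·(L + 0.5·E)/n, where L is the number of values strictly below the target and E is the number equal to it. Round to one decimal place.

Count below 160: L = 19; count equal: E = 1; n = 22.
Percentile rank = 100·(19 + 0.5·1)/22 = 100·19.5/22 = 88.64.

88.6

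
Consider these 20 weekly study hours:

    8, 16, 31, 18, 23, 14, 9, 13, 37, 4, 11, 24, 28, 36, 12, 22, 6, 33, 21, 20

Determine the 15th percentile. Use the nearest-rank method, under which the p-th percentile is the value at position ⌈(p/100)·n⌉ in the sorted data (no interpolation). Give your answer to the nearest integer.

8

Sorted: 4, 6, 8, 9, 11, 12, 13, 14, 16, 18, 20, 21, 22, 23, 24, 28, 31, 33, 36, 37.
n = 20.
Position = ⌈15/100 · 20⌉ = ⌈3⌉ = 3.
The value at rank 3 is 8.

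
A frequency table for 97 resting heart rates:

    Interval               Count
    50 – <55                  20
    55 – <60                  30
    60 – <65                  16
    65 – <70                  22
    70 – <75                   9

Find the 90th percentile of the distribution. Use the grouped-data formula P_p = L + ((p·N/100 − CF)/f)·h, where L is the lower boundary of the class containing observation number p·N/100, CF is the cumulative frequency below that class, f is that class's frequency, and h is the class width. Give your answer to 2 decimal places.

69.84

N = 97; target position k = 90/100 · 97 = 87.3.
Cumulative frequencies: 20, 50, 66, 88, 97.
Observation 87.3 falls in the class 65 – <70.
L = 65, CF = 66, f = 22, h = 5.
P90 = 65 + ((87.3 − 66)/22)·5 = 65 + 4.84091 = 69.8409.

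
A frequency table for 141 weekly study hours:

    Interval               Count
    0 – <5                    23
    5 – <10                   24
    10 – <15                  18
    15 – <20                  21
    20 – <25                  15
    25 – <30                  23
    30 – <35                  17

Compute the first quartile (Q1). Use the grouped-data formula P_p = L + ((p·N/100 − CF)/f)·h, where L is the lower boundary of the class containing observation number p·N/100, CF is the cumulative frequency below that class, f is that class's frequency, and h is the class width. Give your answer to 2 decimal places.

7.55

N = 141; target position k = 25/100 · 141 = 35.25.
Cumulative frequencies: 23, 47, 65, 86, 101, 124, 141.
Observation 35.25 falls in the class 5 – <10.
L = 5, CF = 23, f = 24, h = 5.
P25 = 5 + ((35.25 − 23)/24)·5 = 5 + 2.55208 = 7.55208.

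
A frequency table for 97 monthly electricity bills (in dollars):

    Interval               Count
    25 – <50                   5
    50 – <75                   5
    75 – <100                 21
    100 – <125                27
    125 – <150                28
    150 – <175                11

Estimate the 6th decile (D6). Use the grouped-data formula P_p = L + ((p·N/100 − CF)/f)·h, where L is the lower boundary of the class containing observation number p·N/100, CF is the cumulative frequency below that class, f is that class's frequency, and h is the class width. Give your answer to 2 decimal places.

N = 97; target position k = 60/100 · 97 = 58.2.
Cumulative frequencies: 5, 10, 31, 58, 86, 97.
Observation 58.2 falls in the class 125 – <150.
L = 125, CF = 58, f = 28, h = 25.
P60 = 125 + ((58.2 − 58)/28)·25 = 125 + 0.178571 = 125.179.

125.18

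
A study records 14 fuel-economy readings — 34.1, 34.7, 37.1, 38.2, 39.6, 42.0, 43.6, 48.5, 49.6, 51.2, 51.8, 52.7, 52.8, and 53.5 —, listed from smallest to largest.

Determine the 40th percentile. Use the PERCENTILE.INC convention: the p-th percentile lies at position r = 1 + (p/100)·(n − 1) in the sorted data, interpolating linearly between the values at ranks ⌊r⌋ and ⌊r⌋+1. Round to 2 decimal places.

n = 14.
r = 1 + (40/100)·(14 − 1) = 1 + 5.2 = 6.2.
Rank 6 is 42.0 and rank 7 is 43.6.
Interpolate: 42.0 + 0.2·(43.6 − 42.0) = 42.0 + 0.2·1.6 = 42.32.

42.32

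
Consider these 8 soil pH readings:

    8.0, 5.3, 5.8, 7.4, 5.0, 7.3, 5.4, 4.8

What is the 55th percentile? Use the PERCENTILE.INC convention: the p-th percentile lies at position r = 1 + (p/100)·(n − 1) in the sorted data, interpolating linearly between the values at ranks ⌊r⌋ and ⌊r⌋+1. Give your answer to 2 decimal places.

5.74

Sorted: 4.8, 5.0, 5.3, 5.4, 5.8, 7.3, 7.4, 8.0.
n = 8.
r = 1 + (55/100)·(8 − 1) = 1 + 3.85 = 4.85.
Rank 4 is 5.4 and rank 5 is 5.8.
Interpolate: 5.4 + 0.85·(5.8 − 5.4) = 5.4 + 0.85·0.4 = 5.74.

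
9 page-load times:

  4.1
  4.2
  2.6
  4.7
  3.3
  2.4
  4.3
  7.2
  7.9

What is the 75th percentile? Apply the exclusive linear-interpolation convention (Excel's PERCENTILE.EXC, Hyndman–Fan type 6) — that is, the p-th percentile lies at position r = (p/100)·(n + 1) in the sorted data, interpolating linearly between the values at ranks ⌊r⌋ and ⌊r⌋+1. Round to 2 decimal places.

Sorted: 2.4, 2.6, 3.3, 4.1, 4.2, 4.3, 4.7, 7.2, 7.9.
n = 9.
r = (75/100)·(9 + 1) = 7.5.
Rank 7 is 4.7 and rank 8 is 7.2.
Interpolate: 4.7 + 0.5·(7.2 − 4.7) = 4.7 + 0.5·2.5 = 5.95.

5.95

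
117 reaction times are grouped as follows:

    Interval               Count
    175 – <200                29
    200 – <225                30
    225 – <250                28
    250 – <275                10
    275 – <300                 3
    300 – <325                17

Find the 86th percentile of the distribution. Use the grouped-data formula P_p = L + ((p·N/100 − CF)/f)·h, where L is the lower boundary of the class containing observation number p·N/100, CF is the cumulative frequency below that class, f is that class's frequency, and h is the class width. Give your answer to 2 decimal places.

300.91

N = 117; target position k = 86/100 · 117 = 100.62.
Cumulative frequencies: 29, 59, 87, 97, 100, 117.
Observation 100.62 falls in the class 300 – <325.
L = 300, CF = 100, f = 17, h = 25.
P86 = 300 + ((100.62 − 100)/17)·25 = 300 + 0.911765 = 300.912.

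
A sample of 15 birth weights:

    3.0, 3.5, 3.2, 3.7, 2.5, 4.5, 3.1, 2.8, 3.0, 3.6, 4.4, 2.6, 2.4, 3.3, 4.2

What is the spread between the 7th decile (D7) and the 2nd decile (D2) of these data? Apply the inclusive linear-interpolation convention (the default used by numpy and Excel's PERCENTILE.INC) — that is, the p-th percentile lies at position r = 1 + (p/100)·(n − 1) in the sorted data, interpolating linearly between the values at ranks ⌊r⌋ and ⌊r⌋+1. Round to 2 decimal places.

0.82

Sorted: 2.4, 2.5, 2.6, 2.8, 3.0, 3.0, 3.1, 3.2, 3.3, 3.5, 3.6, 3.7, 4.2, 4.4, 4.5.
n = 15.
P20: r = 3.8; ranks 3–4 are 2.6, 2.8; interpolating gives 2.76.
P70: r = 10.8; ranks 10–11 are 3.5, 3.6; interpolating gives 3.58.
Difference: 3.58 − 2.76 = 0.82.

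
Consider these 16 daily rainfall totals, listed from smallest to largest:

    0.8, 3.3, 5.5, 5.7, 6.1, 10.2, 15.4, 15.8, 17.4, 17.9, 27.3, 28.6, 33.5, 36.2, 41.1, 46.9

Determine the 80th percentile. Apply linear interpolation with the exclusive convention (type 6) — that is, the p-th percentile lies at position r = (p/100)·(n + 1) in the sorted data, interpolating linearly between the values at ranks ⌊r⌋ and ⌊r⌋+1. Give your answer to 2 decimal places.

n = 16.
r = (80/100)·(16 + 1) = 13.6.
Rank 13 is 33.5 and rank 14 is 36.2.
Interpolate: 33.5 + 0.6·(36.2 − 33.5) = 33.5 + 0.6·2.7 = 35.12.

35.12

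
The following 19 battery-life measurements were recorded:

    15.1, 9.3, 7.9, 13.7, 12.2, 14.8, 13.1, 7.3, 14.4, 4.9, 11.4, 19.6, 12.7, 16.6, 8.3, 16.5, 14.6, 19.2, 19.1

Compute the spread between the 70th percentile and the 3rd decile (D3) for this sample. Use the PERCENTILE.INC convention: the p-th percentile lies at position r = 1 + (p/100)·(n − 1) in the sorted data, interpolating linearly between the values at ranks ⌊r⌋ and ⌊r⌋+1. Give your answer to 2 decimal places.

Sorted: 4.9, 7.3, 7.9, 8.3, 9.3, 11.4, 12.2, 12.7, 13.1, 13.7, 14.4, 14.6, 14.8, 15.1, 16.5, 16.6, 19.1, 19.2, 19.6.
n = 19.
P30: r = 6.4; ranks 6–7 are 11.4, 12.2; interpolating gives 11.72.
P70: r = 13.6; ranks 13–14 are 14.8, 15.1; interpolating gives 14.98.
Difference: 14.98 − 11.72 = 3.26.

3.26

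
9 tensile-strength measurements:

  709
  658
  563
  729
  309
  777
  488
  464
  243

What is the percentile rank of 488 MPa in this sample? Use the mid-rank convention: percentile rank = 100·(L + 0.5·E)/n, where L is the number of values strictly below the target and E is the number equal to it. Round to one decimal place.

Sorted: 243, 309, 464, 488, 563, 658, 709, 729, 777.
Count below 488: L = 3; count equal: E = 1; n = 9.
Percentile rank = 100·(3 + 0.5·1)/9 = 100·3.5/9 = 38.89.

38.9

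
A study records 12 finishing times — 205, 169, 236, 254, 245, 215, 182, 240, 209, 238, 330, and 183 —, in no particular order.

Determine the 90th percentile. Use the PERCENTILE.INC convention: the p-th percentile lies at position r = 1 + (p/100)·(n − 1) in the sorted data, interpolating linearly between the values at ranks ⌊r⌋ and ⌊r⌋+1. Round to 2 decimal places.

253.10

Sorted: 169, 182, 183, 205, 209, 215, 236, 238, 240, 245, 254, 330.
n = 12.
r = 1 + (90/100)·(12 − 1) = 1 + 9.9 = 10.9.
Rank 10 is 245 and rank 11 is 254.
Interpolate: 245 + 0.9·(254 − 245) = 245 + 0.9·9 = 253.1.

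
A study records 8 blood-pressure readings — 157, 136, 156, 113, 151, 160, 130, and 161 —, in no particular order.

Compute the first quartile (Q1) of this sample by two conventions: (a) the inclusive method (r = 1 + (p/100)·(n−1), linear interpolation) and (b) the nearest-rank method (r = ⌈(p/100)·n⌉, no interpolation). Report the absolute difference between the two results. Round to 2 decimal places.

Sorted: 113, 130, 136, 151, 156, 157, 160, 161.
n = 8.
(a) r = 2.75; between ranks 2 (130) and 3 (136): 134.5.
(b) the nearest-rank method: rank 2 → 130.
|134.5 − 130| = 4.5.

4.50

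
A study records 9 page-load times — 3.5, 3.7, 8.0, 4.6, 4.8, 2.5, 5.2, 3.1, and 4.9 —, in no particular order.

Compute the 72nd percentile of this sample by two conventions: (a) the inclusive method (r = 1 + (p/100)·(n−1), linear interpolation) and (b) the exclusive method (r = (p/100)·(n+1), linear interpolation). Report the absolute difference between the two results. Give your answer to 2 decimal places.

0.08

Sorted: 2.5, 3.1, 3.5, 3.7, 4.6, 4.8, 4.9, 5.2, 8.0.
n = 9.
(a) r = 6.76; between ranks 6 (4.8) and 7 (4.9): 4.876.
(b) r = 7.2; between ranks 7 (4.9) and 8 (5.2): 4.96.
|4.876 − 4.96| = 0.084.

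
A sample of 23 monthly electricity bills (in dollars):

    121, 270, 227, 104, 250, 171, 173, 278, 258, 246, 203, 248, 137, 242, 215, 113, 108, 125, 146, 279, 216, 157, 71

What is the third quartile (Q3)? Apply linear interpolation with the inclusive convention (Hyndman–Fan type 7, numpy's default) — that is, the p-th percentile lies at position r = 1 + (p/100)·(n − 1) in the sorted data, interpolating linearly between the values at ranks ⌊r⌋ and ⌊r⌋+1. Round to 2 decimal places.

247.00

Sorted: 71, 104, 108, 113, 121, 125, 137, 146, 157, 171, 173, 203, 215, 216, 227, 242, 246, 248, 250, 258, 270, 278, 279.
n = 23.
r = 1 + (75/100)·(23 − 1) = 1 + 16.5 = 17.5.
Rank 17 is 246 and rank 18 is 248.
Interpolate: 246 + 0.5·(248 − 246) = 246 + 0.5·2 = 247.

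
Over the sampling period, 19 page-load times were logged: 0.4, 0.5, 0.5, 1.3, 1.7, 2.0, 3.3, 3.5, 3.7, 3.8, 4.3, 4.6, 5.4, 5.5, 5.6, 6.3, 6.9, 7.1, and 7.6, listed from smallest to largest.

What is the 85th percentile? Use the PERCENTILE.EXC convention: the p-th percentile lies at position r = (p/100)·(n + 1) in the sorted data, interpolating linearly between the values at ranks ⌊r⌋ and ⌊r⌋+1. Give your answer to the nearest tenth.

6.9

n = 19.
r = (85/100)·(19 + 1) = 17.
r is an integer, so P85 is the value at rank 17: 6.9.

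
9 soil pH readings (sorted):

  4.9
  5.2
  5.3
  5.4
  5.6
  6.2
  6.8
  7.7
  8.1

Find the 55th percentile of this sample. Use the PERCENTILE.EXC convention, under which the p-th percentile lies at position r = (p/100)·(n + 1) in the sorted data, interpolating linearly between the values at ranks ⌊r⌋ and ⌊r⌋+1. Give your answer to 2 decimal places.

5.90

n = 9.
r = (55/100)·(9 + 1) = 5.5.
Rank 5 is 5.6 and rank 6 is 6.2.
Interpolate: 5.6 + 0.5·(6.2 − 5.6) = 5.6 + 0.5·0.6 = 5.9.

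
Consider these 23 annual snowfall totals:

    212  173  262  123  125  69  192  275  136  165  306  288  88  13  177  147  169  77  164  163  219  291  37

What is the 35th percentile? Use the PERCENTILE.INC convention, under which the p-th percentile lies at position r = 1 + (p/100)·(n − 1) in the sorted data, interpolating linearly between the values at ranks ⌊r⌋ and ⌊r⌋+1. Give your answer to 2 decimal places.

143.70

Sorted: 13, 37, 69, 77, 88, 123, 125, 136, 147, 163, 164, 165, 169, 173, 177, 192, 212, 219, 262, 275, 288, 291, 306.
n = 23.
r = 1 + (35/100)·(23 − 1) = 1 + 7.7 = 8.7.
Rank 8 is 136 and rank 9 is 147.
Interpolate: 136 + 0.7·(147 − 136) = 136 + 0.7·11 = 143.7.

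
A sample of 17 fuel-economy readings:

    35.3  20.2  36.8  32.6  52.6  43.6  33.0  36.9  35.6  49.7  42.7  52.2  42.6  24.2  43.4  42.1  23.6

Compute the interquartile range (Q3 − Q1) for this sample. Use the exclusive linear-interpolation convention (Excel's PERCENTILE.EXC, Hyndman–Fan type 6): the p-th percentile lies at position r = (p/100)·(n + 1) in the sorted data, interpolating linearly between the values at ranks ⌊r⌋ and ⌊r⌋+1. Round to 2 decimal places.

Sorted: 20.2, 23.6, 24.2, 32.6, 33.0, 35.3, 35.6, 36.8, 36.9, 42.1, 42.6, 42.7, 43.4, 43.6, 49.7, 52.2, 52.6.
n = 17.
P25: r = 4.5; ranks 4–5 are 32.6, 33.0; interpolating gives 32.8.
P75: r = 13.5; ranks 13–14 are 43.4, 43.6; interpolating gives 43.5.
Difference: 43.5 − 32.8 = 10.7.

10.70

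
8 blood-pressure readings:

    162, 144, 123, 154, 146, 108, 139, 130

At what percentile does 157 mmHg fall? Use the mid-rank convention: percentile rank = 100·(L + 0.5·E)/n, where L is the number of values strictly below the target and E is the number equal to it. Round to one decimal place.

87.5

Sorted: 108, 123, 130, 139, 144, 146, 154, 162.
Count below 157: L = 7; count equal: E = 0; n = 8.
Percentile rank = 100·(7 + 0.5·0)/8 = 100·7/8 = 87.5.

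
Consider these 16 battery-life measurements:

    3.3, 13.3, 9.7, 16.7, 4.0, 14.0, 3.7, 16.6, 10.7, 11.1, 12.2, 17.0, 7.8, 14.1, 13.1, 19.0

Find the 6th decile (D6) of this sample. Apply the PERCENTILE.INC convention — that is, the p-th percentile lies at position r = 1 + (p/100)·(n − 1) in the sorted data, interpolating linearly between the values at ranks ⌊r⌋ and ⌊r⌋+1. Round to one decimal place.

Sorted: 3.3, 3.7, 4.0, 7.8, 9.7, 10.7, 11.1, 12.2, 13.1, 13.3, 14.0, 14.1, 16.6, 16.7, 17.0, 19.0.
n = 16.
r = 1 + (60/100)·(16 − 1) = 1 + 9 = 10.
r is an integer, so P60 is the value at rank 10: 13.3.

13.3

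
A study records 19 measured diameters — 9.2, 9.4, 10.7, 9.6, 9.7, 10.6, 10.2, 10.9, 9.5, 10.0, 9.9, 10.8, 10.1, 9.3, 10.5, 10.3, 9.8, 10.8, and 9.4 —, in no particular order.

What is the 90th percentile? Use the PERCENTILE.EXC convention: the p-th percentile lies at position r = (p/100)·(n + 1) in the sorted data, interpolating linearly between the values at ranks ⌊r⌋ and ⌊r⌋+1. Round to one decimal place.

Sorted: 9.2, 9.3, 9.4, 9.4, 9.5, 9.6, 9.7, 9.8, 9.9, 10.0, 10.1, 10.2, 10.3, 10.5, 10.6, 10.7, 10.8, 10.8, 10.9.
n = 19.
r = (90/100)·(19 + 1) = 18.
r is an integer, so P90 is the value at rank 18: 10.8.

10.8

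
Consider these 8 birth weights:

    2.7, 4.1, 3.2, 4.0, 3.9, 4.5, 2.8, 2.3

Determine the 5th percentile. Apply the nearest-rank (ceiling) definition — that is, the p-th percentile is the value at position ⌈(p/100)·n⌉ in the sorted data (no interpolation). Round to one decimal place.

Sorted: 2.3, 2.7, 2.8, 3.2, 3.9, 4.0, 4.1, 4.5.
n = 8.
Position = ⌈5/100 · 8⌉ = ⌈0.4⌉ = 1.
The value at rank 1 is 2.3.

2.3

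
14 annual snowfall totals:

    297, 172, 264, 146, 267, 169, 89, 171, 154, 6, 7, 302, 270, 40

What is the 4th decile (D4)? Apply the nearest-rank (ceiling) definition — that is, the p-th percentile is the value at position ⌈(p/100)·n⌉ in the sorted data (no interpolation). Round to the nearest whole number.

154

Sorted: 6, 7, 40, 89, 146, 154, 169, 171, 172, 264, 267, 270, 297, 302.
n = 14.
Position = ⌈40/100 · 14⌉ = ⌈5.6⌉ = 6.
The value at rank 6 is 154.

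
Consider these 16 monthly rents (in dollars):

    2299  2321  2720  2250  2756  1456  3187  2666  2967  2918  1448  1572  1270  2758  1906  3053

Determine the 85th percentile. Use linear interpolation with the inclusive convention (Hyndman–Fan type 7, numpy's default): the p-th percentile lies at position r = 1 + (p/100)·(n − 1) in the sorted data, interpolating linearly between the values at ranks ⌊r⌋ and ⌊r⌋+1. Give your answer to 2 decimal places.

Sorted: 1270, 1448, 1456, 1572, 1906, 2250, 2299, 2321, 2666, 2720, 2756, 2758, 2918, 2967, 3053, 3187.
n = 16.
r = 1 + (85/100)·(16 − 1) = 1 + 12.75 = 13.75.
Rank 13 is 2918 and rank 14 is 2967.
Interpolate: 2918 + 0.75·(2967 − 2918) = 2918 + 0.75·49 = 2954.75.

2954.75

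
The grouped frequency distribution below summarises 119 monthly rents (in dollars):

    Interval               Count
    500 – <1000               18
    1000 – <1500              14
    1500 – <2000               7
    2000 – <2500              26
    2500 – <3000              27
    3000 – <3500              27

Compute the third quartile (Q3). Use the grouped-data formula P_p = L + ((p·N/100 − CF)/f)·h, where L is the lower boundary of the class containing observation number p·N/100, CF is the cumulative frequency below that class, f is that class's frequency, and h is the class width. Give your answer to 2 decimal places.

2949.07

N = 119; target position k = 75/100 · 119 = 89.25.
Cumulative frequencies: 18, 32, 39, 65, 92, 119.
Observation 89.25 falls in the class 2500 – <3000.
L = 2500, CF = 65, f = 27, h = 500.
P75 = 2500 + ((89.25 − 65)/27)·500 = 2500 + 449.074 = 2949.07.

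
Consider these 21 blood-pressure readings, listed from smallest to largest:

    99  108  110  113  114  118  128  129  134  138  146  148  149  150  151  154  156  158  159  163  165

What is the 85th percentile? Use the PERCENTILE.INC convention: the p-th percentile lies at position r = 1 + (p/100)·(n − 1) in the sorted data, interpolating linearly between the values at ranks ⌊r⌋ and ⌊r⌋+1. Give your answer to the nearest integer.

158

n = 21.
r = 1 + (85/100)·(21 − 1) = 1 + 17 = 18.
r is an integer, so P85 is the value at rank 18: 158.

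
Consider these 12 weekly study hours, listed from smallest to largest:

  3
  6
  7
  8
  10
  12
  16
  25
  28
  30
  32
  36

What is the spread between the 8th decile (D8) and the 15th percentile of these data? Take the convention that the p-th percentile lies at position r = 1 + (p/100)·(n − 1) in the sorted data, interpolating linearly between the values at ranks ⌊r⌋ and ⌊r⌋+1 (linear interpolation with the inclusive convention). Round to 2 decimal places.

22.95

n = 12.
P15: r = 2.65; ranks 2–3 are 6, 7; interpolating gives 6.65.
P80: r = 9.8; ranks 9–10 are 28, 30; interpolating gives 29.6.
Difference: 29.6 − 6.65 = 22.95.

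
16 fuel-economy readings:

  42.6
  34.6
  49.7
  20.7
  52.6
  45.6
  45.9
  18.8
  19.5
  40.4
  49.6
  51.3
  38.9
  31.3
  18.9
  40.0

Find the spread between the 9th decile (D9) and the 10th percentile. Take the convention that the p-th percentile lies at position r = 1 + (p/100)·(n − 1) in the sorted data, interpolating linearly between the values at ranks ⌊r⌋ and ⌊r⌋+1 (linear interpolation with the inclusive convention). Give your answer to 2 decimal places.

31.30

Sorted: 18.8, 18.9, 19.5, 20.7, 31.3, 34.6, 38.9, 40.0, 40.4, 42.6, 45.6, 45.9, 49.6, 49.7, 51.3, 52.6.
n = 16.
P10: r = 2.5; ranks 2–3 are 18.9, 19.5; interpolating gives 19.2.
P90: r = 14.5; ranks 14–15 are 49.7, 51.3; interpolating gives 50.5.
Difference: 50.5 − 19.2 = 31.3.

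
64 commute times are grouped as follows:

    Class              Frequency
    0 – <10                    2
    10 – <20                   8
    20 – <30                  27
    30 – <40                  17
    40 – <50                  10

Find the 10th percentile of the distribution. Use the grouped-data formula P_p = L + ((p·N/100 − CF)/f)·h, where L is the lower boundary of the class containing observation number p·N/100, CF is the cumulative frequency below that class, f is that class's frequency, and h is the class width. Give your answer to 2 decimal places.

N = 64; target position k = 10/100 · 64 = 6.4.
Cumulative frequencies: 2, 10, 37, 54, 64.
Observation 6.4 falls in the class 10 – <20.
L = 10, CF = 2, f = 8, h = 10.
P10 = 10 + ((6.4 − 2)/8)·10 = 10 + 5.5 = 15.5.

15.50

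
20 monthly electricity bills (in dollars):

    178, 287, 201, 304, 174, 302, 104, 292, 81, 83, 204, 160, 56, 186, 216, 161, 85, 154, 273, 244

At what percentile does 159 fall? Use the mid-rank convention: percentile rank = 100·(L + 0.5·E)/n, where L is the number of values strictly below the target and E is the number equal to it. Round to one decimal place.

Sorted: 56, 81, 83, 85, 104, 154, 160, 161, 174, 178, 186, 201, 204, 216, 244, 273, 287, 292, 302, 304.
Count below 159: L = 6; count equal: E = 0; n = 20.
Percentile rank = 100·(6 + 0.5·0)/20 = 100·6/20 = 30.

30.0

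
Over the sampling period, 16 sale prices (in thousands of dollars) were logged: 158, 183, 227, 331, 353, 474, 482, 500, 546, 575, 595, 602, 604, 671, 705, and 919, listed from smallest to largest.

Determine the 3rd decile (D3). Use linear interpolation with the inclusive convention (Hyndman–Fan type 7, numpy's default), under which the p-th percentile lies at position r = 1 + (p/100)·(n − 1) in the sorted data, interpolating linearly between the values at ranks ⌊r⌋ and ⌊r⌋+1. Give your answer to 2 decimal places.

n = 16.
r = 1 + (30/100)·(16 − 1) = 1 + 4.5 = 5.5.
Rank 5 is 353 and rank 6 is 474.
Interpolate: 353 + 0.5·(474 − 353) = 353 + 0.5·121 = 413.5.

413.50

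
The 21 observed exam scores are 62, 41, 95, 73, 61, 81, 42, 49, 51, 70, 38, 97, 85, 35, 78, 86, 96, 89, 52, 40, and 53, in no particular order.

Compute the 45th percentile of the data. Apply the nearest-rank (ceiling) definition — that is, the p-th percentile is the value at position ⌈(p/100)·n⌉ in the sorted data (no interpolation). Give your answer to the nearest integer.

Sorted: 35, 38, 40, 41, 42, 49, 51, 52, 53, 61, 62, 70, 73, 78, 81, 85, 86, 89, 95, 96, 97.
n = 21.
Position = ⌈45/100 · 21⌉ = ⌈9.45⌉ = 10.
The value at rank 10 is 61.

61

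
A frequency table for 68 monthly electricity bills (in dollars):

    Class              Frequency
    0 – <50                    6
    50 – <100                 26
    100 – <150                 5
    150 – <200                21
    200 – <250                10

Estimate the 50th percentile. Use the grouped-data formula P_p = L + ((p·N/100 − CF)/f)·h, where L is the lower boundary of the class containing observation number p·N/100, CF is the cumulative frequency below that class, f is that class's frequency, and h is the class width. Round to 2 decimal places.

120.00

N = 68; target position k = 50/100 · 68 = 34.
Cumulative frequencies: 6, 32, 37, 58, 68.
Observation 34 falls in the class 100 – <150.
L = 100, CF = 32, f = 5, h = 50.
P50 = 100 + ((34 − 32)/5)·50 = 100 + 20 = 120.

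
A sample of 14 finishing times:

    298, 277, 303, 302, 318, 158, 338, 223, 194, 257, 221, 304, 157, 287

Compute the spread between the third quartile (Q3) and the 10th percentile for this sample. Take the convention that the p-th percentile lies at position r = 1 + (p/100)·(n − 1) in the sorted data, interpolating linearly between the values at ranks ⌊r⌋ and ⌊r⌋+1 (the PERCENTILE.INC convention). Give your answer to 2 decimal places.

Sorted: 157, 158, 194, 221, 223, 257, 277, 287, 298, 302, 303, 304, 318, 338.
n = 14.
P10: r = 2.3; ranks 2–3 are 158, 194; interpolating gives 168.8.
P75: r = 10.75; ranks 10–11 are 302, 303; interpolating gives 302.75.
Difference: 302.75 − 168.8 = 133.95.

133.95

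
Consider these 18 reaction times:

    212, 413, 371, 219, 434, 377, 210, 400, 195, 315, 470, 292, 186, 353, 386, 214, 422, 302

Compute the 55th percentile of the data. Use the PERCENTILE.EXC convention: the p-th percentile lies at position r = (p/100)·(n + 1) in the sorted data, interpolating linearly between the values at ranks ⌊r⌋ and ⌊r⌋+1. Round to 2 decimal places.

Sorted: 186, 195, 210, 212, 214, 219, 292, 302, 315, 353, 371, 377, 386, 400, 413, 422, 434, 470.
n = 18.
r = (55/100)·(18 + 1) = 10.45.
Rank 10 is 353 and rank 11 is 371.
Interpolate: 353 + 0.45·(371 − 353) = 353 + 0.45·18 = 361.1.

361.10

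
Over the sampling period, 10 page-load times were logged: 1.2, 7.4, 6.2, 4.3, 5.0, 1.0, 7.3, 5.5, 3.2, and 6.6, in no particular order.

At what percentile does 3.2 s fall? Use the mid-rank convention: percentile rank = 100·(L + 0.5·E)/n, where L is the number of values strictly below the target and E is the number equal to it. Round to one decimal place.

25.0

Sorted: 1.0, 1.2, 3.2, 4.3, 5.0, 5.5, 6.2, 6.6, 7.3, 7.4.
Count below 3.2: L = 2; count equal: E = 1; n = 10.
Percentile rank = 100·(2 + 0.5·1)/10 = 100·2.5/10 = 25.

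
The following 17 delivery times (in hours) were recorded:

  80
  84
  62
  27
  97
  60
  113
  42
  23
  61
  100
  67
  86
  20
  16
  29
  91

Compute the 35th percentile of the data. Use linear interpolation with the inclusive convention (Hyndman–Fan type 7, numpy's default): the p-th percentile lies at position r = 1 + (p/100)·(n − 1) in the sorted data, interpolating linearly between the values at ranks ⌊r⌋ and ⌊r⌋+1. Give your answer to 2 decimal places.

52.80

Sorted: 16, 20, 23, 27, 29, 42, 60, 61, 62, 67, 80, 84, 86, 91, 97, 100, 113.
n = 17.
r = 1 + (35/100)·(17 − 1) = 1 + 5.6 = 6.6.
Rank 6 is 42 and rank 7 is 60.
Interpolate: 42 + 0.6·(60 − 42) = 42 + 0.6·18 = 52.8.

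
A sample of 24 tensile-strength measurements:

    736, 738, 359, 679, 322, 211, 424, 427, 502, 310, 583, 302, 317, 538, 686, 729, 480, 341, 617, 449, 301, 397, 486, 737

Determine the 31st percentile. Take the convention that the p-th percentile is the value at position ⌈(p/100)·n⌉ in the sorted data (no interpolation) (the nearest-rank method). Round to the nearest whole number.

Sorted: 211, 301, 302, 310, 317, 322, 341, 359, 397, 424, 427, 449, 480, 486, 502, 538, 583, 617, 679, 686, 729, 736, 737, 738.
n = 24.
Position = ⌈31/100 · 24⌉ = ⌈7.44⌉ = 8.
The value at rank 8 is 359.

359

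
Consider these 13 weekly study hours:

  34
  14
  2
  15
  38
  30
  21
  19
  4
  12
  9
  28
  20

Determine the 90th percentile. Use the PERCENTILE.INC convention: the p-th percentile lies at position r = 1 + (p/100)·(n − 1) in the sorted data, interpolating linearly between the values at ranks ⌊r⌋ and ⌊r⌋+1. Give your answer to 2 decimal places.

Sorted: 2, 4, 9, 12, 14, 15, 19, 20, 21, 28, 30, 34, 38.
n = 13.
r = 1 + (90/100)·(13 − 1) = 1 + 10.8 = 11.8.
Rank 11 is 30 and rank 12 is 34.
Interpolate: 30 + 0.8·(34 − 30) = 30 + 0.8·4 = 33.2.

33.20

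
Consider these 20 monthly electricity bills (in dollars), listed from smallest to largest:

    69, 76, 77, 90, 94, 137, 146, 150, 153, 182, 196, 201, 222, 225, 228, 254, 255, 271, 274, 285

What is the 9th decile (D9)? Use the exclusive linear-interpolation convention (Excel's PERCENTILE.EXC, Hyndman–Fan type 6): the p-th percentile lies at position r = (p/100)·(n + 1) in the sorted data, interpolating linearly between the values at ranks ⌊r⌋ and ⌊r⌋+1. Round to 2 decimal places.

n = 20.
r = (90/100)·(20 + 1) = 18.9.
Rank 18 is 271 and rank 19 is 274.
Interpolate: 271 + 0.9·(274 − 271) = 271 + 0.9·3 = 273.7.

273.70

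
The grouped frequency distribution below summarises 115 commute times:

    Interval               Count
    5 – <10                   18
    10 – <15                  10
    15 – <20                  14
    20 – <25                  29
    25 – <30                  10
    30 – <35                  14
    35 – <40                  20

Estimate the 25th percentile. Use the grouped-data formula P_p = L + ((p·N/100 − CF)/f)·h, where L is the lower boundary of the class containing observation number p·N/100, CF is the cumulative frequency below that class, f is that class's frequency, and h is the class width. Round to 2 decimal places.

N = 115; target position k = 25/100 · 115 = 28.75.
Cumulative frequencies: 18, 28, 42, 71, 81, 95, 115.
Observation 28.75 falls in the class 15 – <20.
L = 15, CF = 28, f = 14, h = 5.
P25 = 15 + ((28.75 − 28)/14)·5 = 15 + 0.267857 = 15.2679.

15.27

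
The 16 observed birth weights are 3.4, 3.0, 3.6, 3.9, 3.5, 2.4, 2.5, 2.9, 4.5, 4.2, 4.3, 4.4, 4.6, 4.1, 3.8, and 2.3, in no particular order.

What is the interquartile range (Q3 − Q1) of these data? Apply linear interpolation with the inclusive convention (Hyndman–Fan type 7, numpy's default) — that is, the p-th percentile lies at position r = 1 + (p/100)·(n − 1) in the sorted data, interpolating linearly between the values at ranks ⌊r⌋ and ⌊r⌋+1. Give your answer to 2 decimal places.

Sorted: 2.3, 2.4, 2.5, 2.9, 3.0, 3.4, 3.5, 3.6, 3.8, 3.9, 4.1, 4.2, 4.3, 4.4, 4.5, 4.6.
n = 16.
P25: r = 4.75; ranks 4–5 are 2.9, 3.0; interpolating gives 2.975.
P75: r = 12.25; ranks 12–13 are 4.2, 4.3; interpolating gives 4.225.
Difference: 4.225 − 2.975 = 1.25.

1.25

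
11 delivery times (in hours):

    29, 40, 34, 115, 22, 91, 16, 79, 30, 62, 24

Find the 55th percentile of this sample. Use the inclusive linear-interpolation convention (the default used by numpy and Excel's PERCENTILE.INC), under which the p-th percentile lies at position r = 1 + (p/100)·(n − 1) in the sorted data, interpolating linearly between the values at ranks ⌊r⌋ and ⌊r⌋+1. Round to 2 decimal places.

Sorted: 16, 22, 24, 29, 30, 34, 40, 62, 79, 91, 115.
n = 11.
r = 1 + (55/100)·(11 − 1) = 1 + 5.5 = 6.5.
Rank 6 is 34 and rank 7 is 40.
Interpolate: 34 + 0.5·(40 − 34) = 34 + 0.5·6 = 37.

37.00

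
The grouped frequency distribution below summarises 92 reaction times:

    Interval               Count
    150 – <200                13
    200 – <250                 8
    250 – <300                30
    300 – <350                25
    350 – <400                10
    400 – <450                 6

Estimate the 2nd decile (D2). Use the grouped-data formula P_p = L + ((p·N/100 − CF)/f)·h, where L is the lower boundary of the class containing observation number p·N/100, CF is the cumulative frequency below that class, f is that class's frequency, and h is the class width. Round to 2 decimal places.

233.75

N = 92; target position k = 20/100 · 92 = 18.4.
Cumulative frequencies: 13, 21, 51, 76, 86, 92.
Observation 18.4 falls in the class 200 – <250.
L = 200, CF = 13, f = 8, h = 50.
P20 = 200 + ((18.4 − 13)/8)·50 = 200 + 33.75 = 233.75.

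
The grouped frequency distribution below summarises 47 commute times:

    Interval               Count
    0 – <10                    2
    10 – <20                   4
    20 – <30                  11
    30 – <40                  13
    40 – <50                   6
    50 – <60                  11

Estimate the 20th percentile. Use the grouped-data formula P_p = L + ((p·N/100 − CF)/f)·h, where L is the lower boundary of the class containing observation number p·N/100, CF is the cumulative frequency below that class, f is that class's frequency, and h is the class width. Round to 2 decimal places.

23.09

N = 47; target position k = 20/100 · 47 = 9.4.
Cumulative frequencies: 2, 6, 17, 30, 36, 47.
Observation 9.4 falls in the class 20 – <30.
L = 20, CF = 6, f = 11, h = 10.
P20 = 20 + ((9.4 − 6)/11)·10 = 20 + 3.09091 = 23.0909.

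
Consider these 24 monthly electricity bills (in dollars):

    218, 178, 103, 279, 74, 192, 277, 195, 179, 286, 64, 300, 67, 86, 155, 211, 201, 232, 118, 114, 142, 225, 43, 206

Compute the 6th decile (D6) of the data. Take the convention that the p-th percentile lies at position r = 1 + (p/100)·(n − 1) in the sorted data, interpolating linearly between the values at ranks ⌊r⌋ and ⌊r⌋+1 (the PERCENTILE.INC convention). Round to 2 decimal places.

Sorted: 43, 64, 67, 74, 86, 103, 114, 118, 142, 155, 178, 179, 192, 195, 201, 206, 211, 218, 225, 232, 277, 279, 286, 300.
n = 24.
r = 1 + (60/100)·(24 − 1) = 1 + 13.8 = 14.8.
Rank 14 is 195 and rank 15 is 201.
Interpolate: 195 + 0.8·(201 − 195) = 195 + 0.8·6 = 199.8.

199.80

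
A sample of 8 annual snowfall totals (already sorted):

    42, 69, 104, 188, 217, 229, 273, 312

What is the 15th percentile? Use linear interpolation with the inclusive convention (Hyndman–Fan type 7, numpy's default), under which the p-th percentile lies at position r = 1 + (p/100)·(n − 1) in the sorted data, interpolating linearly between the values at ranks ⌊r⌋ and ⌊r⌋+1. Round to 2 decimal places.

70.75

n = 8.
r = 1 + (15/100)·(8 − 1) = 1 + 1.05 = 2.05.
Rank 2 is 69 and rank 3 is 104.
Interpolate: 69 + 0.05·(104 − 69) = 69 + 0.05·35 = 70.75.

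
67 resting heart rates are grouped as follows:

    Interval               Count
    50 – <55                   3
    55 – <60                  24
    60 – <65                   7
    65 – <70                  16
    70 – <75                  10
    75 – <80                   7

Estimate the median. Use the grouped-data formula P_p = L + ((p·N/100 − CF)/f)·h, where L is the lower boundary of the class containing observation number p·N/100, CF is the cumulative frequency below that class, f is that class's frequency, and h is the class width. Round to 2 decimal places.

64.64

N = 67; target position k = 50/100 · 67 = 33.5.
Cumulative frequencies: 3, 27, 34, 50, 60, 67.
Observation 33.5 falls in the class 60 – <65.
L = 60, CF = 27, f = 7, h = 5.
P50 = 60 + ((33.5 − 27)/7)·5 = 60 + 4.64286 = 64.6429.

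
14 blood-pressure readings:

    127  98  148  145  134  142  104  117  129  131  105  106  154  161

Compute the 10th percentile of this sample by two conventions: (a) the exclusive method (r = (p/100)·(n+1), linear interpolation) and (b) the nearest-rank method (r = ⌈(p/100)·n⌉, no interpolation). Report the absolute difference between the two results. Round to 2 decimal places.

3.00

Sorted: 98, 104, 105, 106, 117, 127, 129, 131, 134, 142, 145, 148, 154, 161.
n = 14.
(a) r = 1.5; between ranks 1 (98) and 2 (104): 101.
(b) the nearest-rank method: rank 2 → 104.
|101 − 104| = 3.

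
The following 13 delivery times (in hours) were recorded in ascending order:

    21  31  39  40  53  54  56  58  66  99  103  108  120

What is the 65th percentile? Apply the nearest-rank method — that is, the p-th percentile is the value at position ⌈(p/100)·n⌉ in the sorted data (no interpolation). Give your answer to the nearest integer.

66

n = 13.
Position = ⌈65/100 · 13⌉ = ⌈8.45⌉ = 9.
The value at rank 9 is 66.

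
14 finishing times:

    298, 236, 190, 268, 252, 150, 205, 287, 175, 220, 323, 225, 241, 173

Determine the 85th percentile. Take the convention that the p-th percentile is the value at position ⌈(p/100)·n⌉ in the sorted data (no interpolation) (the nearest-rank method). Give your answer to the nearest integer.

287

Sorted: 150, 173, 175, 190, 205, 220, 225, 236, 241, 252, 268, 287, 298, 323.
n = 14.
Position = ⌈85/100 · 14⌉ = ⌈11.9⌉ = 12.
The value at rank 12 is 287.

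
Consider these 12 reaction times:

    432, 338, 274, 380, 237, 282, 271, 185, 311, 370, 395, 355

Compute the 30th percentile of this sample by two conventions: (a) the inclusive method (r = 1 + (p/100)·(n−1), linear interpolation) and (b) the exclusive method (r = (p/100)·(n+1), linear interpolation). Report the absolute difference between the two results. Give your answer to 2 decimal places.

Sorted: 185, 237, 271, 274, 282, 311, 338, 355, 370, 380, 395, 432.
n = 12.
(a) r = 4.3; between ranks 4 (274) and 5 (282): 276.4.
(b) r = 3.9; between ranks 3 (271) and 4 (274): 273.7.
|276.4 − 273.7| = 2.7.

2.70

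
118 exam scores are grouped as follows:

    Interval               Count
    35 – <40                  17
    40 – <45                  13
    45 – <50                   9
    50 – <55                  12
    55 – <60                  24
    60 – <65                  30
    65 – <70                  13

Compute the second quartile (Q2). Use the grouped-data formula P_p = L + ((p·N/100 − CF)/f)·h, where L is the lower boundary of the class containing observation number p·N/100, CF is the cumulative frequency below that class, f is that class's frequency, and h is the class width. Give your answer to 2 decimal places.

56.67

N = 118; target position k = 50/100 · 118 = 59.
Cumulative frequencies: 17, 30, 39, 51, 75, 105, 118.
Observation 59 falls in the class 55 – <60.
L = 55, CF = 51, f = 24, h = 5.
P50 = 55 + ((59 − 51)/24)·5 = 55 + 1.66667 = 56.6667.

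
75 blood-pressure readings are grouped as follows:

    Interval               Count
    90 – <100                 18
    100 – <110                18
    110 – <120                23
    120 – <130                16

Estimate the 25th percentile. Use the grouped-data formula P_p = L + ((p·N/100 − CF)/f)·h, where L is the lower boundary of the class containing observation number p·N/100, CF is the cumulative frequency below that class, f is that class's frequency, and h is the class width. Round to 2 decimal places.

100.42

N = 75; target position k = 25/100 · 75 = 18.75.
Cumulative frequencies: 18, 36, 59, 75.
Observation 18.75 falls in the class 100 – <110.
L = 100, CF = 18, f = 18, h = 10.
P25 = 100 + ((18.75 − 18)/18)·10 = 100 + 0.416667 = 100.417.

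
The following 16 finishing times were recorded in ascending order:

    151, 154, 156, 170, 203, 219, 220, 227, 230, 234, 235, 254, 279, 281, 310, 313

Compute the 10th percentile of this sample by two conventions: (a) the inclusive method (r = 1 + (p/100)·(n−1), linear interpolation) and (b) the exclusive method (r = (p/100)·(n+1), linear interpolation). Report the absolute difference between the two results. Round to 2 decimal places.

n = 16.
(a) r = 2.5; between ranks 2 (154) and 3 (156): 155.
(b) r = 1.7; between ranks 1 (151) and 2 (154): 153.1.
|155 − 153.1| = 1.9.

1.90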